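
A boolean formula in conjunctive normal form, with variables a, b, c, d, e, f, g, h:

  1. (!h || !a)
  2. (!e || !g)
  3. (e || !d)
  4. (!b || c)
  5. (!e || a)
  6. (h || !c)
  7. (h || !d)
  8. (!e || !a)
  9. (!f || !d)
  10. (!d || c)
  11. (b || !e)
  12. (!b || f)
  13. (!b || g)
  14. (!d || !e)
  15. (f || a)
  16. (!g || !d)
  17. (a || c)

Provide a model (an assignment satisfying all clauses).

d occurs only negated in the remaining clauses — set d = False.
Branch on a: take a = True.
  then h is forced to False.
  then c is forced to False.
  then b is forced to False.
  then e is forced to False.
f, g are now unconstrained; take f = True, g = False.
Every clause has at least one true literal under this assignment.

a=T, b=F, c=F, d=F, e=F, f=T, g=F, h=F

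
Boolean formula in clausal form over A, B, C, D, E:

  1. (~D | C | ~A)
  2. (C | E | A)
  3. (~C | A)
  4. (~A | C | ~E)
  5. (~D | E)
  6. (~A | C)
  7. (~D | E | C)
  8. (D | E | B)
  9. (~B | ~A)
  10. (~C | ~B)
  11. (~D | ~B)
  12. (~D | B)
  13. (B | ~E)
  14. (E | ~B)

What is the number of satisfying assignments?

The models are:
  A=0 B=1 C=0 D=0 E=1
Count: 1.

1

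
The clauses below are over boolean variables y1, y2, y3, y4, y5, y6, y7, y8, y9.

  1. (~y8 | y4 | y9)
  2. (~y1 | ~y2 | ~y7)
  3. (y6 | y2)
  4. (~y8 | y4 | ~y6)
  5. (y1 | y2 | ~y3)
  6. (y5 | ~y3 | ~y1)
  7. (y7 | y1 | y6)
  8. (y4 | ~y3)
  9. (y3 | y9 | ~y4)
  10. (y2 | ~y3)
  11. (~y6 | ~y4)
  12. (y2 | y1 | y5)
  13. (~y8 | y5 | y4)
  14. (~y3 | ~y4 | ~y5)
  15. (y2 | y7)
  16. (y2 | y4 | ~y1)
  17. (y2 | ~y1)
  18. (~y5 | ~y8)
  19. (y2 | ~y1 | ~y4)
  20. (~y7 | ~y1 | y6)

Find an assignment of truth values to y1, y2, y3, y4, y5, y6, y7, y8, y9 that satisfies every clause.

y1=0, y2=1, y3=0, y4=0, y5=0, y6=1, y7=0, y8=0, y9=1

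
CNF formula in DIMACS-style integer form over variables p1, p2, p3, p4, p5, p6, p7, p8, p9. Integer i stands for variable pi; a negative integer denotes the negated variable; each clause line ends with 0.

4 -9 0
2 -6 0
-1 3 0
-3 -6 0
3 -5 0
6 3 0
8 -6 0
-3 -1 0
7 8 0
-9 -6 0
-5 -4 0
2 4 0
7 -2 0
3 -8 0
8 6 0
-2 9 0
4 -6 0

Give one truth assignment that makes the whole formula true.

p1=0  p2=1  p3=1  p4=1  p5=0  p6=0  p7=1  p8=1  p9=1

p1 occurs only negated in the remaining clauses — set p1 = False.
Pure literal: p5 appears only negated; assign p5 = False.
Set p2 = True and propagate.
  then p7 is forced to True.
  then p9 is forced to True.
  then p4 is forced to True.
  then p6 is forced to False.
  then p3 is forced to True.
  then p8 is forced to True.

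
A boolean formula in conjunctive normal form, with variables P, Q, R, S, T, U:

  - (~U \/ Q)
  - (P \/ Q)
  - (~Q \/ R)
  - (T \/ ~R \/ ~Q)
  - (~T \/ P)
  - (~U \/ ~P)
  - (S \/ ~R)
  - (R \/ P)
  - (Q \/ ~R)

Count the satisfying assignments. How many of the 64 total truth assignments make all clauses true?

5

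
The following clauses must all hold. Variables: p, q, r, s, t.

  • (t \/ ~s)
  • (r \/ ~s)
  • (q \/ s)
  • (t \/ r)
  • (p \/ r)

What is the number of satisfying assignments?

9

Split on r, then s.
  r=T, s=T: remaining (p,q,t) ∈ {(F,F,T); (F,T,T); (T,F,T); (T,T,T)} — 4.
  r=T, s=F: remaining (p,q,t) ∈ {(F,T,F); (F,T,T); (T,T,F); (T,T,T)} — 4.
  r=F, s=T: a clause becomes empty — 0.
  r=F, s=F: remaining (p,q,t) ∈ {(T,T,T)} — 1.
Total: 4 + 4 + 0 + 1 = 9.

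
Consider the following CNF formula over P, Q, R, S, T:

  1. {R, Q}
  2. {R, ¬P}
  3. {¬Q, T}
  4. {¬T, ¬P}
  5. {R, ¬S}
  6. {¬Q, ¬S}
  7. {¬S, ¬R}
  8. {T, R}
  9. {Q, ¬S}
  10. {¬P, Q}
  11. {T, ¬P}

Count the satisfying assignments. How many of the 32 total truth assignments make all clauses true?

4

Satisfying assignments:
  P=F Q=F R=T S=F T=F
  P=F Q=F R=T S=F T=T
  P=F Q=T R=F S=F T=T
  P=F Q=T R=T S=F T=T
That's 4 in total.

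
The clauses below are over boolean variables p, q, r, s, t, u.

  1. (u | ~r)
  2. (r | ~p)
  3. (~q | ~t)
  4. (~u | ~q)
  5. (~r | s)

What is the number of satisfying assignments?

Case analysis on r and q:
  r=1, q=1: a clause becomes empty — 0.
  r=1, q=0: remaining (p,s,t,u) ∈ {(0,1,0,1); (0,1,1,1); (1,1,0,1); (1,1,1,1)} — 4.
  r=0, q=1: remaining (p,s,t,u) ∈ {(0,0,0,0); (0,1,0,0)} — 2.
  r=0, q=0: forces p=0; s, t, u free → 2^3 = 8.
Total: 0 + 4 + 2 + 8 = 14.

14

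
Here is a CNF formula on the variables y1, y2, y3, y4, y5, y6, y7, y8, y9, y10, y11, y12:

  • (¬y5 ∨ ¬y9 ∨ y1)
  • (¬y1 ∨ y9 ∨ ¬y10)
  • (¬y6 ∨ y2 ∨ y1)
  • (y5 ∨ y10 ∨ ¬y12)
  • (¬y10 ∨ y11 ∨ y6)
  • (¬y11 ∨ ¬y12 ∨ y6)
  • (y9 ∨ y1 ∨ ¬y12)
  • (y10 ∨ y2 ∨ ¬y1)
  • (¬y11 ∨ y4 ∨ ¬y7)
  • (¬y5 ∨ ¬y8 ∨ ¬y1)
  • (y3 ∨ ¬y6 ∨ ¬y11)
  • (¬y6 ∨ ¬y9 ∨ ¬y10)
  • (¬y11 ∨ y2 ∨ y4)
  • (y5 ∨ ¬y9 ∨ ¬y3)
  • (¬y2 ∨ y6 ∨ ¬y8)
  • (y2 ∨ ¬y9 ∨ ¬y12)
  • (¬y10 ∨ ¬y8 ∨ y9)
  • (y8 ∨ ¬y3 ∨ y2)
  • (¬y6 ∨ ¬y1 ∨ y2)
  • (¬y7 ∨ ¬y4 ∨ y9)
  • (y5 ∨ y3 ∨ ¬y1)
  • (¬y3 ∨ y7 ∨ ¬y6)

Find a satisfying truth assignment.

y12 occurs only negated in the remaining clauses — set y12 = False.
Branch on y1: take y1 = False.
Try y2 = True.
Set y3 = True and propagate.
For the remaining variables, y4 = False, y5 = False, y6 = False, y7 = True, y8 = False, y9 = False, y10 = False, y11 = False works.
Check each clause:
  1. (¬y5 ∨ y1 ∨ ¬y9) — ¬y5 is true.
  2. (y9 ∨ ¬y1 ∨ ¬y10) — ¬y10 is true.
  3. (y2 ∨ y1 ∨ ¬y6) — y2 is true.
  4. (y10 ∨ ¬y12 ∨ y5) — ¬y12 is true.
  5. (y11 ∨ ¬y10 ∨ y6) — ¬y10 is true.
  6. (¬y11 ∨ y6 ∨ ¬y12) — ¬y12 is true.
  7. (y1 ∨ y9 ∨ ¬y12) — ¬y12 is true.
  8. (¬y1 ∨ y10 ∨ y2) — y2 is true.
  9. (¬y11 ∨ ¬y7 ∨ y4) — ¬y11 is true.
  10. (¬y8 ∨ ¬y1 ∨ ¬y5) — ¬y8 is true.
  11. (y3 ∨ ¬y6 ∨ ¬y11) — ¬y6 is true.
  12. (¬y9 ∨ ¬y6 ∨ ¬y10) — ¬y6 is true.
  13. (y4 ∨ y2 ∨ ¬y11) — y2 is true.
  14. (y5 ∨ ¬y9 ∨ ¬y3) — ¬y9 is true.
  15. (y6 ∨ ¬y8 ∨ ¬y2) — ¬y8 is true.
  16. (¬y12 ∨ y2 ∨ ¬y9) — y2 is true.
  17. (y9 ∨ ¬y10 ∨ ¬y8) — ¬y8 is true.
  18. (y2 ∨ y8 ∨ ¬y3) — y2 is true.
  19. (¬y1 ∨ ¬y6 ∨ y2) — ¬y6 is true.
  20. (¬y4 ∨ ¬y7 ∨ y9) — ¬y4 is true.
  21. (y3 ∨ ¬y1 ∨ y5) — y3 is true.
  22. (¬y6 ∨ ¬y3 ∨ y7) — ¬y6 is true.

y1=F  y2=T  y3=T  y4=F  y5=F  y6=F  y7=T  y8=F  y9=F  y10=F  y11=F  y12=F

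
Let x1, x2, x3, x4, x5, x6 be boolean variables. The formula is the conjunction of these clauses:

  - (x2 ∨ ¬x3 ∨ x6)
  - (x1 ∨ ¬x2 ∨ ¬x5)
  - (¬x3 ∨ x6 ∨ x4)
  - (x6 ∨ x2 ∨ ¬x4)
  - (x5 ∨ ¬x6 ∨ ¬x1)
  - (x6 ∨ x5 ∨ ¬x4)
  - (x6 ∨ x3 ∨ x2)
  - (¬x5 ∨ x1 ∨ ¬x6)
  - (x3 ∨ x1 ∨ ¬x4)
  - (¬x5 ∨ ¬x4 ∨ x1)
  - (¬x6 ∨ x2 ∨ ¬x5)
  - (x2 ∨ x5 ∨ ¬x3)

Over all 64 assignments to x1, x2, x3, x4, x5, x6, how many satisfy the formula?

13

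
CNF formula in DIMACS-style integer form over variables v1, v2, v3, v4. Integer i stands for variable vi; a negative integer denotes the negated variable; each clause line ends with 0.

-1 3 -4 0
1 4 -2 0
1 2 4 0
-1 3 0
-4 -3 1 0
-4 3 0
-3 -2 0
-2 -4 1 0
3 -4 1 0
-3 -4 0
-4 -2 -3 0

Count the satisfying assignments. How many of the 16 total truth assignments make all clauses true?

1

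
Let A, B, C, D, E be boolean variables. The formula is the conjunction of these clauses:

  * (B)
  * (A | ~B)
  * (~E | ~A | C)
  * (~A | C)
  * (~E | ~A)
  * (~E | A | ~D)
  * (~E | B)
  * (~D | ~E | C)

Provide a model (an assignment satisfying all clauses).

A = 1, B = 1, C = 1, D = 1, E = 0

The clause (B) is unit: B must be True.
Unit propagation: (A) forces A = True.
(C) is a unit clause, so C = True.
(~E) is a unit clause, so E = False.
D is now unconstrained; take D = True.
Every clause has at least one true literal under this assignment.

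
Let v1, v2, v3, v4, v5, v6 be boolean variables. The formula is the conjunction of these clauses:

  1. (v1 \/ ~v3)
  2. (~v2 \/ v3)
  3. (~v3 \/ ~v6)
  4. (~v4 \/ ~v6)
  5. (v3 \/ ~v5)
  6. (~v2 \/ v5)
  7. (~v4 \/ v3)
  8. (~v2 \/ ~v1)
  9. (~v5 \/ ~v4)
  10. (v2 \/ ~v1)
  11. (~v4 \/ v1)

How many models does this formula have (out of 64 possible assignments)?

Satisfying assignments:
  v1=0 v2=0 v3=0 v4=0 v5=0 v6=0
  v1=0 v2=0 v3=0 v4=0 v5=0 v6=1
Count: 2.

2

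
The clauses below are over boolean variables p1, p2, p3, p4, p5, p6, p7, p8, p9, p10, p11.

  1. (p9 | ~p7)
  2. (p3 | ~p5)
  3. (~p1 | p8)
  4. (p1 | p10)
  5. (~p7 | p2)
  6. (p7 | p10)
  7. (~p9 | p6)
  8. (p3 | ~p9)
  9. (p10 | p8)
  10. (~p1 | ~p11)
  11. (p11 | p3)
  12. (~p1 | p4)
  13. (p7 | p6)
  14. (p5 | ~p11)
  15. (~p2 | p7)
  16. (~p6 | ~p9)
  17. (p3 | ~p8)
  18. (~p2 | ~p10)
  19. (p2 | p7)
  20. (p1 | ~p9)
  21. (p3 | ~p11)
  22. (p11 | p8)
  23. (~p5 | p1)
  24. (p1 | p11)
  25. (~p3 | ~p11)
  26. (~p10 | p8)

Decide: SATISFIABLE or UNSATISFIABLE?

p1 = True:
  p7 = True:
    propagation gives p9=True, p2=True, p6=True; an empty clause results — contradiction.
  p7 = False:
    propagation gives p10=True, p6=True, p2=False; an empty clause results — contradiction.
p1 = False:
  propagation gives p10=True, p2=False, p7=False; an empty clause results — contradiction.
Every branch closes, so no satisfying assignment exists.

UNSATISFIABLE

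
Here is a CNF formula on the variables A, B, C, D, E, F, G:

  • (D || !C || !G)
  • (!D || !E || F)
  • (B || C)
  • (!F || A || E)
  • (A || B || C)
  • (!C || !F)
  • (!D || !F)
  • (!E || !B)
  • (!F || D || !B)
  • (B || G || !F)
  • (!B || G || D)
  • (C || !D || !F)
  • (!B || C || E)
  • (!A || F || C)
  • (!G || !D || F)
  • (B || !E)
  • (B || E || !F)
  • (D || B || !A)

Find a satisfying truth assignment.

A = False  B = True  C = True  D = True  E = False  F = False  G = False

Set A = False and propagate.
Branch on B: take B = True.
  then E is forced to False.
  then F is forced to False.
  then C is forced to True.
The remaining clauses are satisfied by D = True, G = False.
Every clause has at least one true literal under this assignment.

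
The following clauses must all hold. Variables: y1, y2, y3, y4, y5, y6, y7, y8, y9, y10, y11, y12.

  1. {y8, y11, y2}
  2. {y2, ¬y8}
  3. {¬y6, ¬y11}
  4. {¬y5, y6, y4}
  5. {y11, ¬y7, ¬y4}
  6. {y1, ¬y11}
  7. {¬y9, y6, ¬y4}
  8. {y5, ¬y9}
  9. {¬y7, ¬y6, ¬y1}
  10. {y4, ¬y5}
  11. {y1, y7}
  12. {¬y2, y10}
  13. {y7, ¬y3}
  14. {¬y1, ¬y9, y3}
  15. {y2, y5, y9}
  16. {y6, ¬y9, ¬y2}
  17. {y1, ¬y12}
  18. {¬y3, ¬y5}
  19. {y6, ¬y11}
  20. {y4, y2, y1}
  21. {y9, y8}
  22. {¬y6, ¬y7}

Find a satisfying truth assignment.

y1=T, y2=T, y3=F, y4=T, y5=T, y6=F, y7=F, y8=T, y9=F, y10=T, y11=F, y12=F

Check each clause:
  1. {y8, y2, y11} — y8 is true.
  2. {y2, ¬y8} — y2 is true.
  3. {¬y11, ¬y6} — ¬y6 is true.
  4. {y6, y4, ¬y5} — y4 is true.
  5. {y11, ¬y4, ¬y7} — ¬y7 is true.
  6. {y1, ¬y11} — y1 is true.
  7. {y6, ¬y9, ¬y4} — ¬y9 is true.
  8. {¬y9, y5} — y5 is true.
  9. {¬y7, ¬y6, ¬y1} — ¬y7 is true.
  10. {y4, ¬y5} — y4 is true.
  11. {y7, y1} — y1 is true.
  12. {¬y2, y10} — y10 is true.
  13. {y7, ¬y3} — ¬y3 is true.
  14. {¬y9, y3, ¬y1} — ¬y9 is true.
  15. {y2, y9, y5} — y2 is true.
  16. {y6, ¬y2, ¬y9} — ¬y9 is true.
  17. {y1, ¬y12} — y1 is true.
  18. {¬y5, ¬y3} — ¬y3 is true.
  19. {y6, ¬y11} — ¬y11 is true.
  20. {y1, y4, y2} — y1 is true.
  21. {y8, y9} — y8 is true.
  22. {¬y7, ¬y6} — ¬y7 is true.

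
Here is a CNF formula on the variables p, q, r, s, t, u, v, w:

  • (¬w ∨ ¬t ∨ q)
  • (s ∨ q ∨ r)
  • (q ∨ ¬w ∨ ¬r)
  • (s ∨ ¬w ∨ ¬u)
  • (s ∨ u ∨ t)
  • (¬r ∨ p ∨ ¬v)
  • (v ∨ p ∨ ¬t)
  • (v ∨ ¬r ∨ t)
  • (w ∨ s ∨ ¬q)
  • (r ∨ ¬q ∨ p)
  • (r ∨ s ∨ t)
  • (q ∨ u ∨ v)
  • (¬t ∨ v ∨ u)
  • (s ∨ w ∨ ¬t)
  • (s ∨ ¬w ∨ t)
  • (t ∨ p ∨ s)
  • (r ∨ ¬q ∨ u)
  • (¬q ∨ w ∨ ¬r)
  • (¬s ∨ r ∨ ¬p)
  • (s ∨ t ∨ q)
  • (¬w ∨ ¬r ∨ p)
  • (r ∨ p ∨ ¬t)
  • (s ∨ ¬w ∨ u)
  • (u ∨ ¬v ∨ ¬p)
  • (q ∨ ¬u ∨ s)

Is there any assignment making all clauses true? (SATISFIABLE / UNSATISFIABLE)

SATISFIABLE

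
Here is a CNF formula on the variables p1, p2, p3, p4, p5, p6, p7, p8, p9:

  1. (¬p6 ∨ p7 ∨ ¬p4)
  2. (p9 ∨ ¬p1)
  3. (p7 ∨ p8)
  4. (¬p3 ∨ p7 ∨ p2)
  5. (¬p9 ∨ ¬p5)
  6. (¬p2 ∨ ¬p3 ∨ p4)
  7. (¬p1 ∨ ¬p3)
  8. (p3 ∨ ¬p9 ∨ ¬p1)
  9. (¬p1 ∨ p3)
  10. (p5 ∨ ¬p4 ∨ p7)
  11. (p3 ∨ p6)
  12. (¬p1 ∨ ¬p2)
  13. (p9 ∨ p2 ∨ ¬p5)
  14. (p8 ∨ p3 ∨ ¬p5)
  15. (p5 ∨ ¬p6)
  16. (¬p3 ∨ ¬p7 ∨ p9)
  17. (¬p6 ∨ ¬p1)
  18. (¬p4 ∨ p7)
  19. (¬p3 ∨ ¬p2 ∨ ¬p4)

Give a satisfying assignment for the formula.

p1 = F, p2 = T, p3 = F, p4 = T, p5 = T, p6 = T, p7 = T, p8 = T, p9 = F

Check each clause:
  1. (p7 ∨ ¬p4 ∨ ¬p6) — p7 is true.
  2. (p9 ∨ ¬p1) — ¬p1 is true.
  3. (p8 ∨ p7) — p8 is true.
  4. (p2 ∨ ¬p3 ∨ p7) — p2 is true.
  5. (¬p5 ∨ ¬p9) — ¬p9 is true.
  6. (¬p3 ∨ ¬p2 ∨ p4) — p4 is true.
  7. (¬p1 ∨ ¬p3) — ¬p3 is true.
  8. (¬p9 ∨ ¬p1 ∨ p3) — ¬p1 is true.
  9. (p3 ∨ ¬p1) — ¬p1 is true.
  10. (p7 ∨ ¬p4 ∨ p5) — p5 is true.
  11. (p6 ∨ p3) — p6 is true.
  12. (¬p2 ∨ ¬p1) — ¬p1 is true.
  13. (p2 ∨ ¬p5 ∨ p9) — p2 is true.
  14. (p3 ∨ ¬p5 ∨ p8) — p8 is true.
  15. (¬p6 ∨ p5) — p5 is true.
  16. (¬p7 ∨ p9 ∨ ¬p3) — ¬p3 is true.
  17. (¬p6 ∨ ¬p1) — ¬p1 is true.
  18. (p7 ∨ ¬p4) — p7 is true.
  19. (¬p2 ∨ ¬p4 ∨ ¬p3) — ¬p3 is true.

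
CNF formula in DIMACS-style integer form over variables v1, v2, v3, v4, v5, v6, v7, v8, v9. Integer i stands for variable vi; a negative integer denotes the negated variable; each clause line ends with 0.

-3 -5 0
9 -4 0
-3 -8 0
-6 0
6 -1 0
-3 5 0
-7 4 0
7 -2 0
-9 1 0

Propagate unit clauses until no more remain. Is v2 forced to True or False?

False

(~v6) is a unit clause: v6 = False.
From (~v1 | v6) and v6 = False: v1 = False.
In (v1 | ~v9), v1 is now false; ~v9 must hold, so v9 = False.
(v9 | ~v4) with v9 = False leaves only ~v4, so v4 = False.
(v4 | ~v7): since v4 = False, the clause reduces to (~v7). v7 = False.
In (~v2 | v7), v7 is now false; ~v2 must hold, so v2 = False.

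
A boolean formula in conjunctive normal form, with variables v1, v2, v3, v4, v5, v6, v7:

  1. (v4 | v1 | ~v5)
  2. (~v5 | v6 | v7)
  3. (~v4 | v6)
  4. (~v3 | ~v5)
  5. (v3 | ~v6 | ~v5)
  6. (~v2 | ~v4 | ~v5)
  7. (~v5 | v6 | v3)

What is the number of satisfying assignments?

Split on v5, then v6.
  v5=T, v6=T: a clause becomes empty — 0.
  v5=T, v6=F: a clause becomes empty — 0.
  v5=F, v6=T: v1, v2, v3, v4, v7 free → 2^5 = 32.
  v5=F, v6=F: forces v4=F; v1, v2, v3, v7 free → 2^4 = 16.
Total: 0 + 0 + 32 + 16 = 48.

48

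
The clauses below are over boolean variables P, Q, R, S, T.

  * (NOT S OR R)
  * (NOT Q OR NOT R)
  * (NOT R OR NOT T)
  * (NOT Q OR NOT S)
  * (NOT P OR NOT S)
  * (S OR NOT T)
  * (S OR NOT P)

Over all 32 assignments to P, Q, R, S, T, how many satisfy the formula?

Satisfying assignments:
  P=F Q=F R=F S=F T=F
  P=F Q=F R=T S=F T=F
  P=F Q=F R=T S=T T=F
  P=F Q=T R=F S=F T=F
That's 4 in total.

4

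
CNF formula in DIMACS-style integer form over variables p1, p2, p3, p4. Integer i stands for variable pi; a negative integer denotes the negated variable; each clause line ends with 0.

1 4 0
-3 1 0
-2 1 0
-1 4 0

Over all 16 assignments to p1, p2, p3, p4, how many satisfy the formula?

Satisfying assignments:
  p1=0 p2=0 p3=0 p4=1
  p1=1 p2=0 p3=0 p4=1
  p1=1 p2=0 p3=1 p4=1
  p1=1 p2=1 p3=0 p4=1
  p1=1 p2=1 p3=1 p4=1
Count: 5.

5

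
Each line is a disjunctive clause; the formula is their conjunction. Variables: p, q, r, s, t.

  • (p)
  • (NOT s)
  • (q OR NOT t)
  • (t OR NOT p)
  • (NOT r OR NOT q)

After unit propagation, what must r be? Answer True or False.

(p) is a unit clause: p = True.
(NOT s) stands alone — s = False.
From (NOT p OR t) and p = True: t = True.
(q OR NOT t): since t = True, the clause reduces to (q). q = True.
(NOT q OR NOT r): since q = True, the clause reduces to (NOT r). r = False.

False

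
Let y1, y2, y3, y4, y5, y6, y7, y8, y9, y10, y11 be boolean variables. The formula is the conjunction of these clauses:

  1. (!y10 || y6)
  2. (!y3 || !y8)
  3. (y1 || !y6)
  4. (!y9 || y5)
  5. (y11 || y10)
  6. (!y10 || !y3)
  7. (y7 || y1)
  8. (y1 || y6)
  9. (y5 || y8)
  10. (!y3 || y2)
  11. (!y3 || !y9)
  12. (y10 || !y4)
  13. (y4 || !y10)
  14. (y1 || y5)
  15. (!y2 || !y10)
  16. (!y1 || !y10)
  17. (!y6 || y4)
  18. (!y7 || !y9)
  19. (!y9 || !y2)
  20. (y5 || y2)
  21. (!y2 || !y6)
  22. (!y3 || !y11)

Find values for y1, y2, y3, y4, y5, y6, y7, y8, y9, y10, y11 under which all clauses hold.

y1=True, y2=True, y3=False, y4=False, y5=True, y6=False, y7=True, y8=True, y9=False, y10=False, y11=True

y3 occurs only negated in the remaining clauses — set y3 = False.
Pure literal: y5 appears only positively; assign y5 = True.
Set y1 = True and propagate.
  then y10 is forced to False.
  then y11 is forced to True.
  then y4 is forced to False.
  then y6 is forced to False.
Branch on y2: take y2 = True.
  then y9 is forced to False.
y7, y8 are now unconstrained; take y7 = True, y8 = True.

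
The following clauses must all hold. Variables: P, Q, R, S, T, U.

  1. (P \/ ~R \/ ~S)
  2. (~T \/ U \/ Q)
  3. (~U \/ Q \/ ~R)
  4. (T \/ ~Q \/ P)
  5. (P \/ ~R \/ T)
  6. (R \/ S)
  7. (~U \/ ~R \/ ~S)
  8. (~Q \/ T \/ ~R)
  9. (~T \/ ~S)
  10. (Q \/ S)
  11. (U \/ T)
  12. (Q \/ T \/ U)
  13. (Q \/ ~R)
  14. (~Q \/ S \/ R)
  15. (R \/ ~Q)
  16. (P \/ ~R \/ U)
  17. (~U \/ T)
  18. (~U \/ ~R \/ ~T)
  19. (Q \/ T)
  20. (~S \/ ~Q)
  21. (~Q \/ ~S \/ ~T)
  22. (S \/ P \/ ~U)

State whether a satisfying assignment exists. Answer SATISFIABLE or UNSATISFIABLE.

SATISFIABLE

P occurs only positively in the remaining clauses — set P = True.
Try Q = True.
  then R is forced to True.
  then T is forced to True.
  then S is forced to False.
  then U is forced to False.
Every clause has at least one true literal under this assignment.
So P=T, Q=T, R=T, S=F, T=T, U=F is a satisfying assignment.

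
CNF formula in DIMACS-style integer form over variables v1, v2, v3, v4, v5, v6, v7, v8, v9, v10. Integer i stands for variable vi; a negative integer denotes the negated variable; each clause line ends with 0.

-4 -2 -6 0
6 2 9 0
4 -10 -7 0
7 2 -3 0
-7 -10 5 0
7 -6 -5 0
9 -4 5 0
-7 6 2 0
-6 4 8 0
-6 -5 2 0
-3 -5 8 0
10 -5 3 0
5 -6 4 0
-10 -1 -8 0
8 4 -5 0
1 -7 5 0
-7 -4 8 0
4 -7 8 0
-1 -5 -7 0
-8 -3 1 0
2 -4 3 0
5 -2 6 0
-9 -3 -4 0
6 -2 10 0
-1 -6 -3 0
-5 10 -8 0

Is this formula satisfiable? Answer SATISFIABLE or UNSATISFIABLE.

SATISFIABLE

Branch on v1: take v1 = False.
Try v2 = True.
Try v3 = False.
The remaining clauses are satisfied by v4 = True, v5 = True, v6 = False, v7 = False, v8 = False, v9 = False, v10 = True.
So v1=False  v2=True  v3=False  v4=True  v5=True  v6=False  v7=False  v8=False  v9=False  v10=True is a satisfying assignment.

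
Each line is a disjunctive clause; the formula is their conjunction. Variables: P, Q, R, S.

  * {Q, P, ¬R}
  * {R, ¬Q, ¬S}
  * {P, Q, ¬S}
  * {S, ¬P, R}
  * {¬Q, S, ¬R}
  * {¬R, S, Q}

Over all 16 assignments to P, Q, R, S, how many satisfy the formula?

6

Satisfying assignments:
  P=F Q=F R=F S=F
  P=F Q=T R=F S=F
  P=F Q=T R=T S=T
  P=T Q=F R=F S=T
  P=T Q=F R=T S=T
  P=T Q=T R=T S=T
That's 6 in total.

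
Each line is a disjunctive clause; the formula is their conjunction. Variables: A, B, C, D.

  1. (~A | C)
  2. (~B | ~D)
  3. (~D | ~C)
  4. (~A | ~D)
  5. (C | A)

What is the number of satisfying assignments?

4

Satisfying assignments:
  A=F B=F C=T D=F
  A=F B=T C=T D=F
  A=T B=F C=T D=F
  A=T B=T C=T D=F
Count: 4.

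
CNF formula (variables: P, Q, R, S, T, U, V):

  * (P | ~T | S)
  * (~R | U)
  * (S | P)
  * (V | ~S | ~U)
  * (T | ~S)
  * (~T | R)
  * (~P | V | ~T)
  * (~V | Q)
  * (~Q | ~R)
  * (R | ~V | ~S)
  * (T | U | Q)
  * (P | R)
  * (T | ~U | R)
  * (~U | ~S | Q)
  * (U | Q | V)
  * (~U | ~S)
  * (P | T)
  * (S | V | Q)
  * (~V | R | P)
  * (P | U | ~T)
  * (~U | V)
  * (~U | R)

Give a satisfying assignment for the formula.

Branch on P: take P = True.
For the remaining variables, Q = True, R = False, S = False, T = False, U = False, V = True works.
Every clause has at least one true literal under this assignment.

P=T  Q=T  R=F  S=F  T=F  U=F  V=T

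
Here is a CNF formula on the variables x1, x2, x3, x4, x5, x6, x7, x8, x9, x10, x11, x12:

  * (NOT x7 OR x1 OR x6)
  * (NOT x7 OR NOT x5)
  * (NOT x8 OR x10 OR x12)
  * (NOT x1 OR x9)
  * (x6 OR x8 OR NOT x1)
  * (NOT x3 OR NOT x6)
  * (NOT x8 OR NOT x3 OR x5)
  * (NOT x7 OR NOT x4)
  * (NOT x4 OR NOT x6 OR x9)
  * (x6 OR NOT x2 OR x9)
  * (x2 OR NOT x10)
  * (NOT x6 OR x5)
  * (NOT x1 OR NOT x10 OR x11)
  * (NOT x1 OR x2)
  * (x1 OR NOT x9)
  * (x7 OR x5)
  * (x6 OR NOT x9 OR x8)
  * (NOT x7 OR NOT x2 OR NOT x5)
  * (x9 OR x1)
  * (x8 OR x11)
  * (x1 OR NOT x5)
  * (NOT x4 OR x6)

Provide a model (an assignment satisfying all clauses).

x1 = T  x2 = T  x3 = F  x4 = F  x5 = T  x6 = T  x7 = F  x8 = F  x9 = T  x10 = T  x11 = T  x12 = F

x3 occurs only negated in the remaining clauses — set x3 = False.
x4 occurs only negated in the remaining clauses — set x4 = False.
Branch on x1: take x1 = True.
  then x9 is forced to True.
  then x2 is forced to True.
Try x5 = True.
  then x7 is forced to False.
For the remaining variables, x6 = True, x8 = False, x10 = True, x11 = True, x12 = False works.
Every clause has at least one true literal under this assignment.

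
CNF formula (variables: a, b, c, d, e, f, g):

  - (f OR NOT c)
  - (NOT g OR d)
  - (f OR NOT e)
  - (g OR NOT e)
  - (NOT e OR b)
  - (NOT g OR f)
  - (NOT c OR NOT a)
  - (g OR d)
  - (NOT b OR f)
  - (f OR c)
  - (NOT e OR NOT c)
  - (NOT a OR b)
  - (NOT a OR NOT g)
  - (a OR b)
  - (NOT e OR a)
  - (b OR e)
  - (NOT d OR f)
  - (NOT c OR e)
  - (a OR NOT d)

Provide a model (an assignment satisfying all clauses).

a = True, b = True, c = False, d = True, e = False, f = True, g = False

f occurs only positively in the remaining clauses — set f = True.
Branch on a: take a = True.
  then c is forced to False.
  then b is forced to True.
  then g is forced to False.
  then e is forced to False.
  then d is forced to True.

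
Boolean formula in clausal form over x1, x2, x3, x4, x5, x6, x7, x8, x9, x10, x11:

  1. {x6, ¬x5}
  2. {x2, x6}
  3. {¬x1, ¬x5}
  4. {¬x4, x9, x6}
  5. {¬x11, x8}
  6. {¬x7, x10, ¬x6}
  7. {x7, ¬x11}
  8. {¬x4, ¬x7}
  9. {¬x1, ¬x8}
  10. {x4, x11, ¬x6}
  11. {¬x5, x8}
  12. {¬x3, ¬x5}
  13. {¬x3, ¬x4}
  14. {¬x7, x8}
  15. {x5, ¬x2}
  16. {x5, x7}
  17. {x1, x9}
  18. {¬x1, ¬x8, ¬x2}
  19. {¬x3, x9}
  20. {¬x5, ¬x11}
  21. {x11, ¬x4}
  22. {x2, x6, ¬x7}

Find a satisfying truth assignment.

Pure literal: x9 appears only positively; assign x9 = True.
x10 occurs only positively in the remaining clauses — set x10 = True.
Try x1 = False.
Set x2 = False and propagate.
  then x6 is forced to True.
The remaining clauses are satisfied by x3 = True, x4 = False, x5 = False, x7 = True, x8 = True, x11 = True.
Check each clause:
  1. {x6, ¬x5} — ¬x5 is true.
  2. {x6, x2} — x6 is true.
  3. {¬x1, ¬x5} — ¬x5 is true.
  4. {x6, ¬x4, x9} — x9 is true.
  5. {x8, ¬x11} — x8 is true.
  6. {x10, ¬x6, ¬x7} — x10 is true.
  7. {x7, ¬x11} — x7 is true.
  8. {¬x4, ¬x7} — ¬x4 is true.
  9. {¬x8, ¬x1} — ¬x1 is true.
  10. {x4, x11, ¬x6} — x11 is true.
  11. {¬x5, x8} — x8 is true.
  12. {¬x3, ¬x5} — ¬x5 is true.
  13. {¬x4, ¬x3} — ¬x4 is true.
  14. {¬x7, x8} — x8 is true.
  15. {¬x2, x5} — ¬x2 is true.
  16. {x5, x7} — x7 is true.
  17. {x1, x9} — x9 is true.
  18. {¬x8, ¬x2, ¬x1} — ¬x2 is true.
  19. {¬x3, x9} — x9 is true.
  20. {¬x11, ¬x5} — ¬x5 is true.
  21. {x11, ¬x4} — x11 is true.
  22. {¬x7, x6, x2} — x6 is true.

x1 = 0, x2 = 0, x3 = 1, x4 = 0, x5 = 0, x6 = 1, x7 = 1, x8 = 1, x9 = 1, x10 = 1, x11 = 1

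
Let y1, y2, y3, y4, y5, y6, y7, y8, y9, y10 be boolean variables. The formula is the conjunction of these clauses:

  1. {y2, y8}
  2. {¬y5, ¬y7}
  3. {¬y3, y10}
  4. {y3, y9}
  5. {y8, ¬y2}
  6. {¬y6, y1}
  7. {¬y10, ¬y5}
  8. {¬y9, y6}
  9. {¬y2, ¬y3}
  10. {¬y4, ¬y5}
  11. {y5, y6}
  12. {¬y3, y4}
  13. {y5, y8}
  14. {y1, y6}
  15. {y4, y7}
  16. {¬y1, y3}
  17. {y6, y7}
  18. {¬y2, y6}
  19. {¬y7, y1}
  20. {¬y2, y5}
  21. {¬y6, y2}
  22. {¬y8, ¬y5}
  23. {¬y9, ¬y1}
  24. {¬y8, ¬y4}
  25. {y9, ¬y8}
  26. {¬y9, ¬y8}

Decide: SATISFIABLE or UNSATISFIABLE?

y5 = True:
  propagation gives y7=False, y10=False, y3=False, y9=True; an empty clause results — contradiction.
y5 = False:
  propagation gives y6=True, y1=True, y8=True, y3=True; an empty clause results — contradiction.
Every branch closes, so no satisfying assignment exists.

UNSATISFIABLE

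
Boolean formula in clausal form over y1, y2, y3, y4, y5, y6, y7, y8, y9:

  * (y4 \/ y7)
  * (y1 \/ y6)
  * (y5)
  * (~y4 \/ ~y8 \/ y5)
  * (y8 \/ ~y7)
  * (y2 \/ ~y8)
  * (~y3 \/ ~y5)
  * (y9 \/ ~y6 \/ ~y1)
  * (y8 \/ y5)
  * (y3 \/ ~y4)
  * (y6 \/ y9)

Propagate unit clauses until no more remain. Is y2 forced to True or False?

True

(y5) is a unit clause: y5 = True.
In (~y3 \/ ~y5), ~y5 is now false; ~y3 must hold, so y3 = False.
In (y3 \/ ~y4), y3 is now false; ~y4 must hold, so y4 = False.
(y4 \/ y7) with y4 = False leaves only y7, so y7 = True.
From (y8 \/ ~y7) and y7 = True: y8 = True.
From (y2 \/ ~y8) and y8 = True: y2 = True.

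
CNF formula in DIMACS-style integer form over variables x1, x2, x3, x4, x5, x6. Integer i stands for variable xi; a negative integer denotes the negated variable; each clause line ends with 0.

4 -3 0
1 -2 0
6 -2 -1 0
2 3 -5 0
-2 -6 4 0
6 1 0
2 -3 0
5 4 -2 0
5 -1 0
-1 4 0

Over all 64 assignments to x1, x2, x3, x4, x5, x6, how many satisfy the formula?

4

Satisfying assignments:
  x1=0 x2=0 x3=0 x4=0 x5=0 x6=1
  x1=0 x2=0 x3=0 x4=1 x5=0 x6=1
  x1=1 x2=1 x3=0 x4=1 x5=1 x6=1
  x1=1 x2=1 x3=1 x4=1 x5=1 x6=1
Count: 4.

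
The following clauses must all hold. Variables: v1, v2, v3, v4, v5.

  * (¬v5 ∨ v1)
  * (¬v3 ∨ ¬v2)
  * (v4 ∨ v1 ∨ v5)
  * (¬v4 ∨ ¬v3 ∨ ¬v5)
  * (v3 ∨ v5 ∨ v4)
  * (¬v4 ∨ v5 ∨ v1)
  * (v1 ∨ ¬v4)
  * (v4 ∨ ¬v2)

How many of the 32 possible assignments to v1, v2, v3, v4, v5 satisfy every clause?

The models are:
  v1=1 v2=0 v3=0 v4=0 v5=1
  v1=1 v2=0 v3=0 v4=1 v5=0
  v1=1 v2=0 v3=0 v4=1 v5=1
  v1=1 v2=0 v3=1 v4=0 v5=0
  v1=1 v2=0 v3=1 v4=0 v5=1
  v1=1 v2=0 v3=1 v4=1 v5=0
  v1=1 v2=1 v3=0 v4=1 v5=0
  v1=1 v2=1 v3=0 v4=1 v5=1
That's 8 in total.

8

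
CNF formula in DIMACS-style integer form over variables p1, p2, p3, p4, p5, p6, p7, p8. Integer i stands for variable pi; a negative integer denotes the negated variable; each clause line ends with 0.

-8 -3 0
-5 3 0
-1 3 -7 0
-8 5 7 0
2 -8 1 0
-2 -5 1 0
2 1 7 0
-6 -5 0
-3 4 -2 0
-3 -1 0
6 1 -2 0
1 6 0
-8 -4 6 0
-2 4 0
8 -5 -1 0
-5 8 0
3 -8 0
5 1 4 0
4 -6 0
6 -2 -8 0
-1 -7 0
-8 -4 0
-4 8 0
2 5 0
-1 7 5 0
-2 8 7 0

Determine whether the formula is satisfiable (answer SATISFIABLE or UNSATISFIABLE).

UNSATISFIABLE

p1 = True:
  propagation gives p3=False, p5=False, p7=False; an empty clause results — contradiction.
p1 = False:
  propagation gives p6=True, p5=False, p4=True, p8=False; an empty clause results — contradiction.
Every branch closes, so no satisfying assignment exists.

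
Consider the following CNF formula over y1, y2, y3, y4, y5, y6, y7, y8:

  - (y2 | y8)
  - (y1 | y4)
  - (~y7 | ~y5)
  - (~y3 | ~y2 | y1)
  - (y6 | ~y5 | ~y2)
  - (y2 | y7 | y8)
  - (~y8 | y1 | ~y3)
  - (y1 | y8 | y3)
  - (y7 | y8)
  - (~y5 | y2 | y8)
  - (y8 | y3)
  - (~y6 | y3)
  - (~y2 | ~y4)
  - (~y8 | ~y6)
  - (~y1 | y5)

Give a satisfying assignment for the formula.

y1=False, y2=False, y3=False, y4=True, y5=True, y6=False, y7=False, y8=True

Check each clause:
  1. (y2 | y8) — y8 is true.
  2. (y1 | y4) — y4 is true.
  3. (~y5 | ~y7) — ~y7 is true.
  4. (y1 | ~y2 | ~y3) — ~y3 is true.
  5. (~y2 | y6 | ~y5) — ~y2 is true.
  6. (y7 | y2 | y8) — y8 is true.
  7. (y1 | ~y3 | ~y8) — ~y3 is true.
  8. (y3 | y8 | y1) — y8 is true.
  9. (y8 | y7) — y8 is true.
  10. (~y5 | y8 | y2) — y8 is true.
  11. (y8 | y3) — y8 is true.
  12. (~y6 | y3) — ~y6 is true.
  13. (~y4 | ~y2) — ~y2 is true.
  14. (~y8 | ~y6) — ~y6 is true.
  15. (y5 | ~y1) — y5 is true.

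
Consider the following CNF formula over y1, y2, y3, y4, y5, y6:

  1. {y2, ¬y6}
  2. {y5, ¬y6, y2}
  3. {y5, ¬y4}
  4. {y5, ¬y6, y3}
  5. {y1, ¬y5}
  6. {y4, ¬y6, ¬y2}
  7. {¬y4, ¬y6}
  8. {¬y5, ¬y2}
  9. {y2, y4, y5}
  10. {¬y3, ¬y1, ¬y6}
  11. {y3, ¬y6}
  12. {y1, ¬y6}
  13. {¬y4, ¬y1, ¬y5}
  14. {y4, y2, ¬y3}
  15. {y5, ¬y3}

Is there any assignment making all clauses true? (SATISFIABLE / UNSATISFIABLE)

SATISFIABLE

y6 occurs only negated in the remaining clauses — set y6 = False.
Set y1 = False and propagate.
  then y5 is forced to False.
  then y4 is forced to False.
  then y2 is forced to True.
  then y3 is forced to False.
Every clause has at least one true literal under this assignment.
So y1=0, y2=1, y3=0, y4=0, y5=0, y6=0 is a satisfying assignment.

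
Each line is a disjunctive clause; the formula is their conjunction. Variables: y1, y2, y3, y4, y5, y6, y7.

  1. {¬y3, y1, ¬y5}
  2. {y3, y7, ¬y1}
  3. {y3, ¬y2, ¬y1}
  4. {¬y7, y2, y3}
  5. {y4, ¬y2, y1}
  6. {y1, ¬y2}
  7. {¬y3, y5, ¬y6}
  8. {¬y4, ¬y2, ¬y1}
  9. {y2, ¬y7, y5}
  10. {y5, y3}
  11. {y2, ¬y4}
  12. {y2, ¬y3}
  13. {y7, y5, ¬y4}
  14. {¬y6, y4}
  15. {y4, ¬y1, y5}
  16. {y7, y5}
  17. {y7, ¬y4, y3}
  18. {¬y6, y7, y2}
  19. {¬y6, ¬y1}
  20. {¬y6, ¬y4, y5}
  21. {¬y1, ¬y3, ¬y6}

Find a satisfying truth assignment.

y1=True, y2=True, y3=True, y4=False, y5=True, y6=False, y7=True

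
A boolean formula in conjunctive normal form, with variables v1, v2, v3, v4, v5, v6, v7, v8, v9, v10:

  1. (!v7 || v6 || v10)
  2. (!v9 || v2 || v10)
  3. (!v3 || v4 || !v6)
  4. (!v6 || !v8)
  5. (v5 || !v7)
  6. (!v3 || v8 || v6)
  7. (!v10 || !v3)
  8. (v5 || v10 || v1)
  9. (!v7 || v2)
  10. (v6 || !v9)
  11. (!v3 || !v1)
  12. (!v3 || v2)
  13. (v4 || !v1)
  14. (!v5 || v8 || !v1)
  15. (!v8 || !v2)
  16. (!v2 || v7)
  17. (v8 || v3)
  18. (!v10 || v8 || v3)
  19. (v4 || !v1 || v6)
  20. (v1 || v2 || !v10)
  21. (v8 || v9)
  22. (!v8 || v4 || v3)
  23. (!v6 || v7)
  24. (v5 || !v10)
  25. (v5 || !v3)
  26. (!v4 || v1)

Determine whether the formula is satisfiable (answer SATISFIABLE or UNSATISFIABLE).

SATISFIABLE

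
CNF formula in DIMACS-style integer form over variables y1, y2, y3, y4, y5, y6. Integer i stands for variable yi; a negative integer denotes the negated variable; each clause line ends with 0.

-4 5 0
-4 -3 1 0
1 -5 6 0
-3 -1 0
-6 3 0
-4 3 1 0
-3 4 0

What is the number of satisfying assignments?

Split on y3, then y1.
  y3=T, y1=T: a clause becomes empty — 0.
  y3=T, y1=F: a clause becomes empty — 0.
  y3=F, y1=T: y2 free; 3 ways for (y4,y5,y6) × 2^1 = 6.
  y3=F, y1=F: remaining (y2,y4,y5,y6) ∈ {(F,F,F,F); (T,F,F,F)} — 2.
Total: 0 + 0 + 6 + 2 = 8.

8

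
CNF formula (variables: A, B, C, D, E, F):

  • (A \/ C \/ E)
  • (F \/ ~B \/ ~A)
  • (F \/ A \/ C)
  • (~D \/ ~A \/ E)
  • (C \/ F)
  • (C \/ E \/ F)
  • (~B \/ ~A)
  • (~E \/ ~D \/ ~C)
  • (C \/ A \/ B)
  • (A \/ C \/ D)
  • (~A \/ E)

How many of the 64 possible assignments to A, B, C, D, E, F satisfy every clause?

17

Split on A, then C.
  A=1, C=1: remaining (B,D,E,F) ∈ {(0,0,1,0); (0,0,1,1)} — 2.
  A=1, C=0: remaining (B,D,E,F) ∈ {(0,0,1,1); (0,1,1,1)} — 2.
  A=0, C=1: B, F free; 3 ways for (D,E) × 2^2 = 12.
  A=0, C=0: remaining (B,D,E,F) ∈ {(1,1,1,1)} — 1.
Total: 2 + 2 + 12 + 1 = 17.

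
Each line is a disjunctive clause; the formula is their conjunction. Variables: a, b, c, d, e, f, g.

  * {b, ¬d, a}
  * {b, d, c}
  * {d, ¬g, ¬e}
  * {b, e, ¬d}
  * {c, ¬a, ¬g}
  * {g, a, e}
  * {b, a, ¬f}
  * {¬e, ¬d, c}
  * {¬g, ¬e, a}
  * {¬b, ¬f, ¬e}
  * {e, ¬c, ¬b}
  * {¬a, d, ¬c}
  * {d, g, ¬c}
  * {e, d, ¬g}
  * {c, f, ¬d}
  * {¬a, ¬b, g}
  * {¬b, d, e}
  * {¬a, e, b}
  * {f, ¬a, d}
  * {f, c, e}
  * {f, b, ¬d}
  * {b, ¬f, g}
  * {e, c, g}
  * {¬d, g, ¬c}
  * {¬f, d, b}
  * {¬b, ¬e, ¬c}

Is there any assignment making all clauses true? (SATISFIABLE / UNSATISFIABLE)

Set a = False and propagate.
Branch on b: take b = True.
Branch on c: take c = False.
For the remaining variables, d = False, e = True, f = False, g = False works.
So a=False, b=True, c=False, d=False, e=True, f=False, g=False is a satisfying assignment.

SATISFIABLE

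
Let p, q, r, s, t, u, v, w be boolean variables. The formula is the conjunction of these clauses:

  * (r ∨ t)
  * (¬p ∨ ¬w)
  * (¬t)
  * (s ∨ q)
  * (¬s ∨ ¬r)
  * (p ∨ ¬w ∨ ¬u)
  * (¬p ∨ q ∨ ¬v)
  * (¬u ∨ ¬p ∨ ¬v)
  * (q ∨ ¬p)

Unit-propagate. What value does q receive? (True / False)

Unit clause (¬t) sets t = False.
In (r ∨ t), t is now false; r must hold, so r = True.
(¬s ∨ ¬r): since r = True, the clause reduces to (¬s). s = False.
(q ∨ s): since s = False, the clause reduces to (q). q = True.

True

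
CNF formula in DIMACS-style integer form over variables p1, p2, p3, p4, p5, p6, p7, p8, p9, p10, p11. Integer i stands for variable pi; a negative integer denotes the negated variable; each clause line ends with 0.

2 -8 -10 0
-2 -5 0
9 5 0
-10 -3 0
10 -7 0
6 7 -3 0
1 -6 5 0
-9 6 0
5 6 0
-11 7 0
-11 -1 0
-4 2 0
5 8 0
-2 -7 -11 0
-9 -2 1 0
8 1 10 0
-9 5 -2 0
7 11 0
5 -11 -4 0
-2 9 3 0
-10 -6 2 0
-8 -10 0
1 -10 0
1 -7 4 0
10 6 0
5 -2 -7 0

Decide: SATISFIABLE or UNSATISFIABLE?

SATISFIABLE

Set p1 = True and propagate.
  then p11 is forced to False.
  then p7 is forced to True.
  then p10 is forced to True.
  then p3 is forced to False.
  then p8 is forced to False.
  then p5 is forced to True.
  then p2 is forced to False.
  then p4 is forced to False.
  then p6 is forced to False.
  then p9 is forced to False.
So p1 = 1, p2 = 0, p3 = 0, p4 = 0, p5 = 1, p6 = 0, p7 = 1, p8 = 0, p9 = 0, p10 = 1, p11 = 0 is a satisfying assignment.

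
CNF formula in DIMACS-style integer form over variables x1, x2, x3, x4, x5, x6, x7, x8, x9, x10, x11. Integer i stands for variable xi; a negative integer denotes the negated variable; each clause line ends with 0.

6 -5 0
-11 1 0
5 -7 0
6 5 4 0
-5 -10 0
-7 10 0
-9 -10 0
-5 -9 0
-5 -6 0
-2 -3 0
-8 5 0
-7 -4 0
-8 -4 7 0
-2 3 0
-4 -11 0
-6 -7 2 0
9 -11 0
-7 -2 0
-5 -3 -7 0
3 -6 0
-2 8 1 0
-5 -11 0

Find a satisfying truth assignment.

x1=True  x2=False  x3=False  x4=True  x5=False  x6=False  x7=False  x8=False  x9=False  x10=False  x11=False

x1 occurs only positively in the remaining clauses — set x1 = True.
x11 occurs only negated in the remaining clauses — set x11 = False.
Branch on x2: take x2 = False.
Set x3 = False and propagate.
  then x6 is forced to False.
  then x5 is forced to False.
  then x7 is forced to False.
  then x4 is forced to True.
  then x8 is forced to False.
For the remaining variables, x9 = False, x10 = False works.
Every clause has at least one true literal under this assignment.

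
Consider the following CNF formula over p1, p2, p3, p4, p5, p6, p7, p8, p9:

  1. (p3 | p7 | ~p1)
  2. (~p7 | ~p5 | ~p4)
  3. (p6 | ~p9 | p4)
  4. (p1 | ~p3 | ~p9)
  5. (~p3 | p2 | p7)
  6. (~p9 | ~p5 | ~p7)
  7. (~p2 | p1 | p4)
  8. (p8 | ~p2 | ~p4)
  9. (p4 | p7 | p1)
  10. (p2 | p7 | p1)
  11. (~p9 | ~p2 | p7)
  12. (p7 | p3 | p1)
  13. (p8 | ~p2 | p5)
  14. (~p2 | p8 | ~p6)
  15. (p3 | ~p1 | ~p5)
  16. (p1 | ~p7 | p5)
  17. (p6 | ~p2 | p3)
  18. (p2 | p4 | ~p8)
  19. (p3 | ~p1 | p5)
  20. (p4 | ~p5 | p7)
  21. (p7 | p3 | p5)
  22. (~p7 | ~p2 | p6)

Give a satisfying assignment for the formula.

p1=True  p2=False  p3=True  p4=True  p5=False  p6=False  p7=True  p8=False  p9=False

Check each clause:
  1. (p3 | ~p1 | p7) — p3 is true.
  2. (~p5 | ~p7 | ~p4) — ~p5 is true.
  3. (p4 | ~p9 | p6) — p4 is true.
  4. (~p3 | p1 | ~p9) — p1 is true.
  5. (p7 | ~p3 | p2) — p7 is true.
  6. (~p9 | ~p5 | ~p7) — ~p5 is true.
  7. (~p2 | p1 | p4) — p1 is true.
  8. (~p2 | p8 | ~p4) — ~p2 is true.
  9. (p4 | p7 | p1) — p1 is true.
  10. (p1 | p7 | p2) — p1 is true.
  11. (~p9 | p7 | ~p2) — ~p9 is true.
  12. (p7 | p3 | p1) — p1 is true.
  13. (p5 | p8 | ~p2) — ~p2 is true.
  14. (~p2 | ~p6 | p8) — ~p6 is true.
  15. (~p5 | ~p1 | p3) — p3 is true.
  16. (p5 | ~p7 | p1) — p1 is true.
  17. (p6 | p3 | ~p2) — p3 is true.
  18. (p2 | ~p8 | p4) — ~p8 is true.
  19. (p5 | ~p1 | p3) — p3 is true.
  20. (p7 | p4 | ~p5) — ~p5 is true.
  21. (p5 | p3 | p7) — p3 is true.
  22. (p6 | ~p7 | ~p2) — ~p2 is true.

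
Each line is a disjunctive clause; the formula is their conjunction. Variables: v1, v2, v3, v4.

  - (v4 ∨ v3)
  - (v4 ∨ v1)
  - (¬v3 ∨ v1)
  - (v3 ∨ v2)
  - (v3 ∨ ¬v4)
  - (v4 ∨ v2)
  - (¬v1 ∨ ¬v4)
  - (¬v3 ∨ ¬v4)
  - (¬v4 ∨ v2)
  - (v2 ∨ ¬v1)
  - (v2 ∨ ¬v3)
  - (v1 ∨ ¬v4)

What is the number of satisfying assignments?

Satisfying assignments:
  v1=T v2=T v3=T v4=F
That's 1 in total.

1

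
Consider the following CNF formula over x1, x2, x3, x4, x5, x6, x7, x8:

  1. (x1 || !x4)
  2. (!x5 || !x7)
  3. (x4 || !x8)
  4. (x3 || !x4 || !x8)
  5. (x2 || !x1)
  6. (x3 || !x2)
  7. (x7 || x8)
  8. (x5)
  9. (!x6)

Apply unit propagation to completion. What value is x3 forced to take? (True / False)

(x5) is a unit clause: x5 = True.
From (!x5 || !x7) and x5 = True: x7 = False.
(x8 || x7): since x7 = False, the clause reduces to (x8). x8 = True.
(!x8 || x4) with x8 = True leaves only x4, so x4 = True.
(x1 || !x4): since x4 = True, the clause reduces to (x1). x1 = True.
In (!x4 || !x8 || x3), !x8, !x4 are now false; x3 must hold, so x3 = True.

True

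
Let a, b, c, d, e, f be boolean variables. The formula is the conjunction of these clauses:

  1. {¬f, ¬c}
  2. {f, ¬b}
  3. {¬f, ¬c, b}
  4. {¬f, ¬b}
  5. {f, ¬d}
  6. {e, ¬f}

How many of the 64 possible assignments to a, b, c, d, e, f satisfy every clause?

12

Case analysis on f and b:
  f=1, b=1: a clause becomes empty — 0.
  f=1, b=0: remaining (a,c,d,e) ∈ {(0,0,0,1); (0,0,1,1); (1,0,0,1); (1,0,1,1)} — 4.
  f=0, b=1: a clause becomes empty — 0.
  f=0, b=0: forces d=0; a, c, e free → 2^3 = 8.
Total: 0 + 4 + 0 + 8 = 12.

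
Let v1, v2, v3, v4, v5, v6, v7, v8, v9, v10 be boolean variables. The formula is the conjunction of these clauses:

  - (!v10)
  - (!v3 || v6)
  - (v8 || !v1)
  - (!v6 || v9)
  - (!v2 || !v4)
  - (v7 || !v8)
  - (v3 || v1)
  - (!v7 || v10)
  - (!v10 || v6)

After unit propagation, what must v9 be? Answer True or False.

True

(!v10) is a unit clause: v10 = False.
(v10 || !v7): since v10 = False, the clause reduces to (!v7). v7 = False.
From (v7 || !v8) and v7 = False: v8 = False.
In (v8 || !v1), v8 is now false; !v1 must hold, so v1 = False.
In (v3 || v1), v1 is now false; v3 must hold, so v3 = True.
In (!v3 || v6), !v3 is now false; v6 must hold, so v6 = True.
In (!v6 || v9), !v6 is now false; v9 must hold, so v9 = True.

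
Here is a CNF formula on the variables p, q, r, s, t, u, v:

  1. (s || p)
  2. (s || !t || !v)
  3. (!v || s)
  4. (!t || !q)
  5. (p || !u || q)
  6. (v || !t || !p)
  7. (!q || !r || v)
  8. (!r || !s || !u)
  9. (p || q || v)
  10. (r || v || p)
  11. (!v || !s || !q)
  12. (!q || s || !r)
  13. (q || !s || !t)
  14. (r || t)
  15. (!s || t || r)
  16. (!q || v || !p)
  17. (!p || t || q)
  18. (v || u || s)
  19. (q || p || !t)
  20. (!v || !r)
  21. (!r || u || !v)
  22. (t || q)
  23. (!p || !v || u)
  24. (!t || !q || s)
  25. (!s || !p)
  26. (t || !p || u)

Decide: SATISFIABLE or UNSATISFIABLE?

UNSATISFIABLE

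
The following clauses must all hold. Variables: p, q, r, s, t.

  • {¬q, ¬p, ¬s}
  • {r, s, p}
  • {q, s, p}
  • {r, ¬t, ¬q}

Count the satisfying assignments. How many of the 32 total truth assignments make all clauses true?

20

Case analysis on p and q:
  p=T, q=T: remaining (r,s,t) ∈ {(F,F,F); (T,F,F); (T,F,T)} — 3.
  p=T, q=F: r, s, t free → 2^3 = 8.
  p=F, q=T: 5 of the 8 assignments to (r,s,t) work.
  p=F, q=F: remaining (r,s,t) ∈ {(F,T,F); (F,T,T); (T,T,F); (T,T,T)} — 4.
Total: 3 + 8 + 5 + 4 = 20.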